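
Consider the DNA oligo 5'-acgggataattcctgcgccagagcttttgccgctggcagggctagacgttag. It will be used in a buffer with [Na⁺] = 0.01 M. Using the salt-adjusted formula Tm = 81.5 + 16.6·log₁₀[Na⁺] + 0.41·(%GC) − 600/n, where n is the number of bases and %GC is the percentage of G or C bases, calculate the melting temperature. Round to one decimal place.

60.4°C

Length n = 52. Counting bases: A=10, G=17, C=13, T=12
G+C = 30, so %GC = 30/52 × 100 = 57.692%
Salt term: 16.6 × (-2) = -33.2
GC term: 0.41 × 57.692 = 23.654; length term: −600/52 = −11.538
Tm = 81.5 + (-33.2) + 23.654 − 11.538 = 60.416 → 60.4°C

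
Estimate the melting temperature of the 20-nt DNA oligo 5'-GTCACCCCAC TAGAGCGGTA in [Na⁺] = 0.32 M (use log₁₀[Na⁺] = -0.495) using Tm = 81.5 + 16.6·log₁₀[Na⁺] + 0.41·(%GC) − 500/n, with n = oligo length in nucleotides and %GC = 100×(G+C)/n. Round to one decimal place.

Length n = 20. Scanning the sequence gives G=5, T=3, A=5, C=7.
G+C = 12, so %GC = 12/20 × 100 = 60%
Salt term: 16.6 × (-0.495) = -8.217
GC term: 0.41 × 60 = 24.6; length term: −500/20 = −25
Tm = 81.5 + (-8.217) + 24.6 − 25 = 72.883 → 72.9°C

72.9°C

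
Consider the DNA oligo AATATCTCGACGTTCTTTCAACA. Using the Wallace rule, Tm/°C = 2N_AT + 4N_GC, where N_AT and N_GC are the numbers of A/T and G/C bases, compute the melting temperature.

Counting bases: T=8, A=7, G=2, C=6
A+T = 15, G+C = 8
Tm = 2×15 + 4×8 = 62°C

62°C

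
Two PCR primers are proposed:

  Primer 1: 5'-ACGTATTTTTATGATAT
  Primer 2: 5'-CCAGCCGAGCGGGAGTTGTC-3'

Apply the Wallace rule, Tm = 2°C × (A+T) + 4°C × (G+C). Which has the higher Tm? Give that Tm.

Primer 2, 68°C

Primer 1: A+T=14, G+C=3 → Tm = 2(14)+4(3) = 40°C
Primer 2: A+T=6, G+C=14 → Tm = 2(6)+4(14) = 68°C
40°C vs 68°C → primer 2 is higher.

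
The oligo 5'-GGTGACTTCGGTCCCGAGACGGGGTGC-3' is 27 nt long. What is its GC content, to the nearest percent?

70%

Base counts: T=5, A=3, G=12, C=7
G+C = 12 + 7 = 19 out of 27 bases
%GC = 19/27 × 100 = 70.37% ≈ 70%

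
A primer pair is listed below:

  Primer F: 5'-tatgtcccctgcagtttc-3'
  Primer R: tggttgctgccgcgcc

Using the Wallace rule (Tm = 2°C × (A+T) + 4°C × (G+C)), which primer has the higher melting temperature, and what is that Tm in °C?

Primer F: A+T=9, G+C=9 → Tm = 2(9)+4(9) = 54°C
Primer R: A+T=4, G+C=12 → Tm = 2(4)+4(12) = 56°C
54°C vs 56°C → primer R is higher.

Primer R, 56°C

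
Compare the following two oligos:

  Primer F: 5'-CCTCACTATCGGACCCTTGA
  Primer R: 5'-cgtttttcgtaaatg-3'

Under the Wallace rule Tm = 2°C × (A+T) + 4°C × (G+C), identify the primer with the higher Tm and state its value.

Primer F: A+T=9, G+C=11 → Tm = 2(9)+4(11) = 62°C
Primer R: A+T=10, G+C=5 → Tm = 2(10)+4(5) = 40°C
62°C vs 40°C → primer F is higher.

Primer F, 62°C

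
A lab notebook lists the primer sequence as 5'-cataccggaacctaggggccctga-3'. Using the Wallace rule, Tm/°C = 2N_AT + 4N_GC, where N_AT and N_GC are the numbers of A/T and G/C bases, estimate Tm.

78°C

Base counts: G=7, C=8, T=3, A=6
A+T = 9, G+C = 15
Tm = 4·15 + 2·9 = 60 + 18 = 78°C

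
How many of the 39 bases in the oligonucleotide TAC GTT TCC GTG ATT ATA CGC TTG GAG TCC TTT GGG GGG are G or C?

G=13, A=5, T=14, C=7
Total G or C: 13 + 7 = 20

20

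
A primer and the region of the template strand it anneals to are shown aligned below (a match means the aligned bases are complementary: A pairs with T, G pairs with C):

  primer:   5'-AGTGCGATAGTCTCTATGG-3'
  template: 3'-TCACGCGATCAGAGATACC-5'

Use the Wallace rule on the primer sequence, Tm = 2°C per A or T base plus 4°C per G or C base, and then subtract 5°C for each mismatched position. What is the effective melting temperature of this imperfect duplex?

Primer base counts: A=4, T=6, G=6, C=3 → A+T=10, G+C=9
Perfect-match Tm = 2(10) + 4(9) = 20 + 36 = 56°C
Mismatches (positions where the bases are not complementary): 1 (at position 7)
Effective Tm = 56 − 1×5 = 56 − 5 = 51°C

51°C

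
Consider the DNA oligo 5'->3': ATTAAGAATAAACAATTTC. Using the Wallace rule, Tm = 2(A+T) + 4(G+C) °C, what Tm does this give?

Scanning the sequence gives G=1, A=10, T=6, C=2.
A+T = 16, G+C = 3
Tm = 2(16) + 4(3) = 32 + 12 = 44°C

44°C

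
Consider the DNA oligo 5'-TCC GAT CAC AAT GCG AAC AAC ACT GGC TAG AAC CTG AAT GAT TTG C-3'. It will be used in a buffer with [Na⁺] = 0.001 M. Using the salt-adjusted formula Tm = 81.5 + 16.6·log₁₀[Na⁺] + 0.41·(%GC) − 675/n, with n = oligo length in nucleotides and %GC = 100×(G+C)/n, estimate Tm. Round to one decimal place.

35.7°C

Length n = 46. G=9, A=15, C=12, T=10
G+C = 21, so %GC = 21/46 × 100 = 45.652%
Salt term: 16.6 × (-3) = -49.8
GC term: 0.41 × 45.652 = 18.717; length term: −675/46 = −14.674
Tm = 81.5 + (-49.8) + 18.717 − 14.674 = 35.743 → 35.7°C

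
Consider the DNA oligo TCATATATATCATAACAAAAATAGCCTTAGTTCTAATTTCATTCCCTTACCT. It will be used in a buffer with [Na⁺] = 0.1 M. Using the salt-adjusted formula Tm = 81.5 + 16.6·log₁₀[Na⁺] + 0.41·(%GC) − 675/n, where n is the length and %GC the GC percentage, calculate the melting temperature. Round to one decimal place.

63.0°C

Length n = 52. Scanning the sequence gives C=12, A=18, T=20, G=2.
G+C = 14, so %GC = 14/52 × 100 = 26.923%
Salt term: 16.6 × (-1) = -16.6
GC term: 0.41 × 26.923 = 11.038; length term: −675/52 = −12.981
Tm = 81.5 + (-16.6) + 11.038 − 12.981 = 62.957 → 63.0°C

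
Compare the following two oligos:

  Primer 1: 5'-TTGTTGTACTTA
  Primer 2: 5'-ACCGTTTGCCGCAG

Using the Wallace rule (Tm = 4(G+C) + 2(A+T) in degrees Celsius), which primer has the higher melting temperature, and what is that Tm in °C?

Primer 2, 46°C

Primer 1: A+T=9, G+C=3 → Tm = 2(9)+4(3) = 30°C
Primer 2: A+T=5, G+C=9 → Tm = 2(5)+4(9) = 46°C
30°C vs 46°C → primer 2 is higher.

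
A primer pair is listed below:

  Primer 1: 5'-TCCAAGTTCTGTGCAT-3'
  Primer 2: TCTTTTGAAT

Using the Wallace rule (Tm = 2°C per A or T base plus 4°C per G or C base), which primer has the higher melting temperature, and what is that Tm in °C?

Primer 1: A+T=9, G+C=7 → Tm = 2(9)+4(7) = 46°C
Primer 2: A+T=8, G+C=2 → Tm = 2(8)+4(2) = 24°C
46°C vs 24°C → primer 1 is higher.

Primer 1, 46°C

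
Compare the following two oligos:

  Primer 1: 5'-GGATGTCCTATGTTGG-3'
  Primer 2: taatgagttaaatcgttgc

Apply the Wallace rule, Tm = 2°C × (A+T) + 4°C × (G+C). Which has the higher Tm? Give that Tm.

Primer 1: A+T=8, G+C=8 → Tm = 2(8)+4(8) = 48°C
Primer 2: A+T=13, G+C=6 → Tm = 2(13)+4(6) = 50°C
48°C vs 50°C → primer 2 is higher.

Primer 2, 50°C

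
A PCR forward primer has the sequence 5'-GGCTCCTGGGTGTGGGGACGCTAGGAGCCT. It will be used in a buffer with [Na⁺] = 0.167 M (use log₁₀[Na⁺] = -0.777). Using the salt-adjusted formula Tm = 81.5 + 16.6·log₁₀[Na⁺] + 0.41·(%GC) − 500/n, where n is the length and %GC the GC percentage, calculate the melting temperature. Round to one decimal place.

80.6°C

Length n = 30. Scanning the sequence gives T=6, C=7, A=3, G=14.
G+C = 21, so %GC = 21/30 × 100 = 70%
Salt term: 16.6 × (-0.777) = -12.898
GC term: 0.41 × 70 = 28.7; length term: −500/30 = −16.667
Tm = 81.5 + (-12.898) + 28.7 − 16.667 = 80.635 → 80.6°C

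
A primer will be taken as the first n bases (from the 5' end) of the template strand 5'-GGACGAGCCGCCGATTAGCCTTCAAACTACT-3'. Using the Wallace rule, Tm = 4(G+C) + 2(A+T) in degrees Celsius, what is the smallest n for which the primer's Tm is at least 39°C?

First 10 bases: GGACGAGCCG → Tm = 36°C (< 39°C)
First 11 bases: GGACGAGCCGC → Tm = 40°C (≥ 39°C)
Since every base adds ≥2°C, Tm only increases with n, so the threshold is first crossed at n = 11.

n = 11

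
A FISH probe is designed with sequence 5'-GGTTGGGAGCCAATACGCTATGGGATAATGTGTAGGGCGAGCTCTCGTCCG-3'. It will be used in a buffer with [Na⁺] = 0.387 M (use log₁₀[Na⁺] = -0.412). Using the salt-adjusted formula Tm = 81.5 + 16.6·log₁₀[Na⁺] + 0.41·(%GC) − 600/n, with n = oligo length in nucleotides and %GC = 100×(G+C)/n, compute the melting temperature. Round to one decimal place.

86.2°C

Length n = 51. Counting bases: A=10, G=19, C=10, T=12
G+C = 29, so %GC = 29/51 × 100 = 56.863%
Salt term: 16.6 × (-0.412) = -6.839
GC term: 0.41 × 56.863 = 23.314; length term: −600/51 = −11.765
Tm = 81.5 + (-6.839) + 23.314 − 11.765 = 86.21 → 86.2°C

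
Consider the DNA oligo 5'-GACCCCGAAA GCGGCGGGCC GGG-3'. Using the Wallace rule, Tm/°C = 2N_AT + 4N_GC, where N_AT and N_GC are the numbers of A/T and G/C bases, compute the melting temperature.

84°C

G=11, C=8, A=4, T=0
A+T = 4, G+C = 19
Tm = 4·19 + 2·4 = 76 + 8 = 84°C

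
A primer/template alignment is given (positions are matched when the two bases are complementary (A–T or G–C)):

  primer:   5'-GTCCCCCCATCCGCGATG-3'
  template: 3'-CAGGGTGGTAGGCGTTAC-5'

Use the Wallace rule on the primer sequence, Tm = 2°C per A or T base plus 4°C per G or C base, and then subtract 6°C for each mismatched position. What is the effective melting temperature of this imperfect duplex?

50°C

Primer base counts: A=2, T=3, G=4, C=9 → A+T=5, G+C=13
Perfect-match Tm = 2(5) + 4(13) = 10 + 52 = 62°C
Mismatches (positions where the bases are not complementary): 2 (at positions 6, 15)
Effective Tm = 62 − 2×6 = 62 − 12 = 50°C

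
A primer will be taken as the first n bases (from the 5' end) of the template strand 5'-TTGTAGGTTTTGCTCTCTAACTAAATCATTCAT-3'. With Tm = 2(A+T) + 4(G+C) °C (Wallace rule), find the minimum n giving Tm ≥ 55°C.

n = 21

First 20 bases: TTGTAGGTTTTGCTCTCTAA → Tm = 54°C (< 55°C)
First 21 bases: TTGTAGGTTTTGCTCTCTAAC → Tm = 58°C (≥ 55°C)
Each additional base adds 2°C (A/T) or 4°C (G/C), so Tm is non-decreasing in n; n = 21 is the first length to reach 55°C.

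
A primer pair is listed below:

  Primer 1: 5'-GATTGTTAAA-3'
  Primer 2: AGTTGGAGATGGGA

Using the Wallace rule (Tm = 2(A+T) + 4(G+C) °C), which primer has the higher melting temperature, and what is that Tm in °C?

Primer 2, 42°C

Primer 1: A+T=8, G+C=2 → Tm = 2(8)+4(2) = 24°C
Primer 2: A+T=7, G+C=7 → Tm = 2(7)+4(7) = 42°C
24°C vs 42°C → primer 2 is higher.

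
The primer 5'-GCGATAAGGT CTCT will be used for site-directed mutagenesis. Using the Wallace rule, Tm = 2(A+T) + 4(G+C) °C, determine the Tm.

42°C

Counting bases: G=4, A=3, C=3, T=4
A+T = 7, G+C = 7
Tm = 2(7) + 4(7) = 14 + 28 = 42°C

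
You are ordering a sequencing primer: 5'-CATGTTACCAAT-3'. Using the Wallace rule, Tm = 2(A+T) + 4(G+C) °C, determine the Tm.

32°C

C=3, G=1, A=4, T=4
AT pairs contribute 8, GC pairs contribute 4.
Tm = 2×8 + 4×4 = 32°C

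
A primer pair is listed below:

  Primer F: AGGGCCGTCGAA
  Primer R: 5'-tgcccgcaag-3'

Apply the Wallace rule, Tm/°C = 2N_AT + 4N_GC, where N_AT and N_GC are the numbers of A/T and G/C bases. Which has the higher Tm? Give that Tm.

Primer F, 40°C

Primer F: A+T=4, G+C=8 → Tm = 2(4)+4(8) = 40°C
Primer R: A+T=3, G+C=7 → Tm = 2(3)+4(7) = 34°C
40°C vs 34°C → primer F is higher.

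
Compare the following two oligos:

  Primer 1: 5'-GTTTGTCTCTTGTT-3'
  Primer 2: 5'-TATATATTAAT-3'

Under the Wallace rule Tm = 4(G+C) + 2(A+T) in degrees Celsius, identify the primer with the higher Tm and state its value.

Primer 1: A+T=9, G+C=5 → Tm = 2(9)+4(5) = 38°C
Primer 2: A+T=11, G+C=0 → Tm = 2(11)+4(0) = 22°C
38°C vs 22°C → primer 1 is higher.

Primer 1, 38°C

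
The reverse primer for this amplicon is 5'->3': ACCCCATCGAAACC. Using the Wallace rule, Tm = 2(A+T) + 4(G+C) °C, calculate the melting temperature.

44°C

A=5, T=1, G=1, C=7
A+T = 6, G+C = 8
Tm = 2×6 + 4×8 = 44°C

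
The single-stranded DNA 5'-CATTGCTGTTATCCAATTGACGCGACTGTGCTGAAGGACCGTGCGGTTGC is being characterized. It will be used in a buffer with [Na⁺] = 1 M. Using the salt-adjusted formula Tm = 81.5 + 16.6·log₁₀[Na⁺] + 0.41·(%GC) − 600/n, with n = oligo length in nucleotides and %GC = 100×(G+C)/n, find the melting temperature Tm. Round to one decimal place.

Length n = 50. Base counts: G=15, C=12, T=14, A=9
G+C = 27, so %GC = 27/50 × 100 = 54%
Salt term: 16.6 × (0) = 0
GC term: 0.41 × 54 = 22.14; length term: −600/50 = −12
Tm = 81.5 + (0) + 22.14 − 12 = 91.64 → 91.6°C

91.6°C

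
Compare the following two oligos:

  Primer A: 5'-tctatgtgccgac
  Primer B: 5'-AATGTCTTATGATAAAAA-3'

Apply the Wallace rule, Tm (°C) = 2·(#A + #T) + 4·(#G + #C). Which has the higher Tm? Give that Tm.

Primer B, 42°C

Primer A: A+T=6, G+C=7 → Tm = 2(6)+4(7) = 40°C
Primer B: A+T=15, G+C=3 → Tm = 2(15)+4(3) = 42°C
40°C vs 42°C → primer B is higher.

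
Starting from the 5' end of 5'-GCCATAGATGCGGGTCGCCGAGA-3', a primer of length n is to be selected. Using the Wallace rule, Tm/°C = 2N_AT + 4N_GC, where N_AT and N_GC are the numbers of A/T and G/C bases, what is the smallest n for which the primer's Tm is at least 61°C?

First 18 bases: GCCATAGATGCGGGTCGC → Tm = 60°C (< 61°C)
First 19 bases: GCCATAGATGCGGGTCGCC → Tm = 64°C (≥ 61°C)
Since every base adds ≥2°C, Tm only increases with n, so the threshold is first crossed at n = 19.

n = 19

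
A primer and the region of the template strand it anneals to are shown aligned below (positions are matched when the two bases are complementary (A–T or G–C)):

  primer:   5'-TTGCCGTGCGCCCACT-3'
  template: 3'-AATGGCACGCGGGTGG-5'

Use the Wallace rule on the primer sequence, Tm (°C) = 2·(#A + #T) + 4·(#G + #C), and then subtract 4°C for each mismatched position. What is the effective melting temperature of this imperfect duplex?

46°C

Primer base counts: A=1, T=4, G=4, C=7 → A+T=5, G+C=11
Perfect-match Tm = 2(5) + 4(11) = 10 + 44 = 54°C
Mismatches (positions where the bases are not complementary): 2 (at positions 3, 16)
Effective Tm = 54 − 2×4 = 54 − 8 = 46°C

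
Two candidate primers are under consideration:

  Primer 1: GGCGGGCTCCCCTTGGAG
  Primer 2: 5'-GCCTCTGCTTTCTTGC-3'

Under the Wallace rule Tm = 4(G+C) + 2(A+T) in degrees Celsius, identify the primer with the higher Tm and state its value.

Primer 1, 64°C

Primer 1: A+T=4, G+C=14 → Tm = 2(4)+4(14) = 64°C
Primer 2: A+T=7, G+C=9 → Tm = 2(7)+4(9) = 50°C
64°C vs 50°C → primer 1 is higher.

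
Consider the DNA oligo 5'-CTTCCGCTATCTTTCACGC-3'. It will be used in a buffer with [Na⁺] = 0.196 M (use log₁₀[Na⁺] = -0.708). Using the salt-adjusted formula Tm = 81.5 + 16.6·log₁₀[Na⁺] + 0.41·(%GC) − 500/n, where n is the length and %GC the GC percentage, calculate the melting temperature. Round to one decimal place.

Length n = 19. Scanning the sequence gives G=2, T=7, A=2, C=8.
G+C = 10, so %GC = 10/19 × 100 = 52.632%
Salt term: 16.6 × (-0.708) = -11.753
GC term: 0.41 × 52.632 = 21.579; length term: −500/19 = −26.316
Tm = 81.5 + (-11.753) + 21.579 − 26.316 = 65.01 → 65.0°C

65.0°C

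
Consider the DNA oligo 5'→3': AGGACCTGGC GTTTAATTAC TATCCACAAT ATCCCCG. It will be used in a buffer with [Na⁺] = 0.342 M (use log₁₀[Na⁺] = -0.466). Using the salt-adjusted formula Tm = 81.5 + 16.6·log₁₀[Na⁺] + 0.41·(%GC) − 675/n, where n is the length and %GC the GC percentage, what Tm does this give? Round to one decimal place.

74.4°C

Length n = 37. Base counts: G=6, A=10, C=11, T=10
G+C = 17, so %GC = 17/37 × 100 = 45.946%
Salt term: 16.6 × (-0.466) = -7.736
GC term: 0.41 × 45.946 = 18.838; length term: −675/37 = −18.243
Tm = 81.5 + (-7.736) + 18.838 − 18.243 = 74.359 → 74.4°C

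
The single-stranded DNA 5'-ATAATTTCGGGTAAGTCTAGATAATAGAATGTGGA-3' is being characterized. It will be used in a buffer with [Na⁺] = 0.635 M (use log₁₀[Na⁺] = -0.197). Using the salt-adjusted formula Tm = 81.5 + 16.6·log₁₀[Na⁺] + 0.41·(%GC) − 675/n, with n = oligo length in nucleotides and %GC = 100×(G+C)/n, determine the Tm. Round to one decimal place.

Length n = 35. Scanning the sequence gives C=2, A=13, T=11, G=9.
G+C = 11, so %GC = 11/35 × 100 = 31.429%
Salt term: 16.6 × (-0.197) = -3.27
GC term: 0.41 × 31.429 = 12.886; length term: −675/35 = −19.286
Tm = 81.5 + (-3.27) + 12.886 − 19.286 = 71.83 → 71.8°C

71.8°C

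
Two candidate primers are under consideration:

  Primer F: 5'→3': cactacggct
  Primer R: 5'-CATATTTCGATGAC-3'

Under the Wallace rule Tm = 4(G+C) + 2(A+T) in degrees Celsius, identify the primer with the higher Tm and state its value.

Primer F: A+T=4, G+C=6 → Tm = 2(4)+4(6) = 32°C
Primer R: A+T=9, G+C=5 → Tm = 2(9)+4(5) = 38°C
32°C vs 38°C → primer R is higher.

Primer R, 38°C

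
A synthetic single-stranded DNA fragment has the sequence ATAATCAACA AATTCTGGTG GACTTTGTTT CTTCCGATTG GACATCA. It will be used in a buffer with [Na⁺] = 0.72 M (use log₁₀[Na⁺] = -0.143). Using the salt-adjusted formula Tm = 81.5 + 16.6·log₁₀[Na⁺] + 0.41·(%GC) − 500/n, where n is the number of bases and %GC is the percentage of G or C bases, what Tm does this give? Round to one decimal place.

83.3°C

Length n = 47. Base counts: T=17, A=13, G=8, C=9
G+C = 17, so %GC = 17/47 × 100 = 36.17%
Salt term: 16.6 × (-0.143) = -2.374
GC term: 0.41 × 36.17 = 14.83; length term: −500/47 = −10.638
Tm = 81.5 + (-2.374) + 14.83 − 10.638 = 83.318 → 83.3°C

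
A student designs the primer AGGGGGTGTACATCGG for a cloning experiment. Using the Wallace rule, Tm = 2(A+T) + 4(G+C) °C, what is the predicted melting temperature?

G=8, C=2, T=3, A=3
AT pairs contribute 6, GC pairs contribute 10.
Tm = 4·10 + 2·6 = 40 + 12 = 52°C

52°C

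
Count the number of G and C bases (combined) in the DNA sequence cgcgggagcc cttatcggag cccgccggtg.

23

T=4, C=11, A=3, G=12
Total G or C: 12 + 11 = 23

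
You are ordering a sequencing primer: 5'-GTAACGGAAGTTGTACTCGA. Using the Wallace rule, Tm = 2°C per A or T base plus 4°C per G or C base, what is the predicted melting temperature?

Base counts: T=5, A=6, C=3, G=6
AT pairs contribute 11, GC pairs contribute 9.
Tm = 2×11 + 4×9 = 58°C

58°C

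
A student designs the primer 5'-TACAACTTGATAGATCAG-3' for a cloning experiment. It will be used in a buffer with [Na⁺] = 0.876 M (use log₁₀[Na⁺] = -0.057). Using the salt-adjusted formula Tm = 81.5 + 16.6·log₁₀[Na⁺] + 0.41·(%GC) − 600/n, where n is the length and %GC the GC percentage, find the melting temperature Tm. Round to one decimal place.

Length n = 18. Base counts: A=7, G=3, T=5, C=3
G+C = 6, so %GC = 6/18 × 100 = 33.333%
Salt term: 16.6 × (-0.057) = -0.946
GC term: 0.41 × 33.333 = 13.667; length term: −600/18 = −33.333
Tm = 81.5 + (-0.946) + 13.667 − 33.333 = 60.888 → 60.9°C

60.9°C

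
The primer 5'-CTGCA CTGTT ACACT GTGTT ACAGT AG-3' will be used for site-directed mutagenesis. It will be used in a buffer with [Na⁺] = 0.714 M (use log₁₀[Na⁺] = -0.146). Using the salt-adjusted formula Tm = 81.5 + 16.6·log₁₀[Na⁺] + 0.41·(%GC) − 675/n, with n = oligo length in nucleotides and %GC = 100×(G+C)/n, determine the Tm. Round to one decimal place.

Length n = 27. Counting bases: T=9, A=6, C=6, G=6
G+C = 12, so %GC = 12/27 × 100 = 44.444%
Salt term: 16.6 × (-0.146) = -2.424
GC term: 0.41 × 44.444 = 18.222; length term: −675/27 = −25
Tm = 81.5 + (-2.424) + 18.222 − 25 = 72.298 → 72.3°C

72.3°C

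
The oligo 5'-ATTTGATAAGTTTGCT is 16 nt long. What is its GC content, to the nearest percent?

25%

C=1, A=4, G=3, T=8
G+C = 3 + 1 = 4 out of 16 bases
%GC = 4/16 × 100 = 25% ≈ 25%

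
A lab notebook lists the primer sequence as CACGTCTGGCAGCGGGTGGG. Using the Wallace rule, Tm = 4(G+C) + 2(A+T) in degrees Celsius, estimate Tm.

70°C

Scanning the sequence gives G=10, A=2, C=5, T=3.
AT pairs contribute 5, GC pairs contribute 15.
Tm = 2×5 + 4×15 = 70°C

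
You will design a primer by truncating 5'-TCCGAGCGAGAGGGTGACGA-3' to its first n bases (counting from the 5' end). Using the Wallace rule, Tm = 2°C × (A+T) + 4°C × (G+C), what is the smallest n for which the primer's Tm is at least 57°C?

First 17 bases: TCCGAGCGAGAGGGTGA → Tm = 56°C (< 57°C)
First 18 bases: TCCGAGCGAGAGGGTGAC → Tm = 60°C (≥ 57°C)
Each additional base adds 2°C (A/T) or 4°C (G/C), so Tm is non-decreasing in n; n = 18 is the first length to reach 57°C.

n = 18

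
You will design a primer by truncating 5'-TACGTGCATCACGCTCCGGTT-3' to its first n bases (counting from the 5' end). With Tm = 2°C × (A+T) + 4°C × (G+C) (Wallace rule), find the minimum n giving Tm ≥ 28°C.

n = 10

First 9 bases: TACGTGCAT → Tm = 26°C (< 28°C)
First 10 bases: TACGTGCATC → Tm = 30°C (≥ 28°C)
Each additional base adds 2°C (A/T) or 4°C (G/C), so Tm is non-decreasing in n; n = 10 is the first length to reach 28°C.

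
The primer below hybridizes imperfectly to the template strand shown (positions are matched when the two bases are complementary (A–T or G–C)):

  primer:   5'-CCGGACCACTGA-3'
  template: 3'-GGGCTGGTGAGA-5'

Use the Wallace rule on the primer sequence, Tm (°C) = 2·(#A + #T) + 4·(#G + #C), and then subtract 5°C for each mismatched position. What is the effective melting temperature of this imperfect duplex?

25°C

Primer base counts: A=3, T=1, G=3, C=5 → A+T=4, G+C=8
Perfect-match Tm = 2(4) + 4(8) = 8 + 32 = 40°C
Mismatches (positions where the bases are not complementary): 3 (at positions 3, 11, 12)
Effective Tm = 40 − 3×5 = 40 − 15 = 25°C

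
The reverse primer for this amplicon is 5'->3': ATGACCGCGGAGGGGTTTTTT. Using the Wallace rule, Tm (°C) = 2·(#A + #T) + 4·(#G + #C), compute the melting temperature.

Base counts: T=7, A=3, C=3, G=8
AT pairs contribute 10, GC pairs contribute 11.
Tm = 2(10) + 4(11) = 20 + 44 = 64°C

64°C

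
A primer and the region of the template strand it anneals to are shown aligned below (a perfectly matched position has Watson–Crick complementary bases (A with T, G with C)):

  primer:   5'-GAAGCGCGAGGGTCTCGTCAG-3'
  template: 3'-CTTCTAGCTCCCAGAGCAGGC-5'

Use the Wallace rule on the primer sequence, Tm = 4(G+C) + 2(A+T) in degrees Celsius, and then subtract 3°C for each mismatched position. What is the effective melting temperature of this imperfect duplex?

Primer base counts: A=4, T=3, G=9, C=5 → A+T=7, G+C=14
Perfect-match Tm = 2(7) + 4(14) = 14 + 56 = 70°C
Mismatches (positions where the bases are not complementary): 3 (at positions 5, 6, 20)
Effective Tm = 70 − 3×3 = 70 − 9 = 61°C

61°C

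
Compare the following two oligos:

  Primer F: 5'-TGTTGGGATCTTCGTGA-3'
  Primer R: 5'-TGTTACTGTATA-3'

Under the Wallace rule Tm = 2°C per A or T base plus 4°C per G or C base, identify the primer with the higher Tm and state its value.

Primer F, 50°C

Primer F: A+T=9, G+C=8 → Tm = 2(9)+4(8) = 50°C
Primer R: A+T=9, G+C=3 → Tm = 2(9)+4(3) = 30°C
50°C vs 30°C → primer F is higher.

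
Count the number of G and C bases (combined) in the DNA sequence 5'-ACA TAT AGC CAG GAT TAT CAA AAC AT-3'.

Scanning the sequence gives A=12, G=3, C=5, T=6.
Total G or C: 3 + 5 = 8

8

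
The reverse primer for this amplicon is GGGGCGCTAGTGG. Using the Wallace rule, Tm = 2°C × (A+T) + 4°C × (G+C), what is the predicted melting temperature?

46°C

Scanning the sequence gives A=1, T=2, G=8, C=2.
A+T = 3, G+C = 10
Tm = 4·10 + 2·3 = 40 + 6 = 46°C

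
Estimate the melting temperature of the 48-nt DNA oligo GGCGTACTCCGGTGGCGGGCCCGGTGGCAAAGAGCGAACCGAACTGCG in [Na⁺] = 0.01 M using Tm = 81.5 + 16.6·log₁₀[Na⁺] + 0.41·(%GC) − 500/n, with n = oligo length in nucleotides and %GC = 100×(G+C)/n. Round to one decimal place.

66.9°C

Length n = 48. Counting bases: C=14, G=20, A=9, T=5
G+C = 34, so %GC = 34/48 × 100 = 70.833%
Salt term: 16.6 × (-2) = -33.2
GC term: 0.41 × 70.833 = 29.042; length term: −500/48 = −10.417
Tm = 81.5 + (-33.2) + 29.042 − 10.417 = 66.925 → 66.9°C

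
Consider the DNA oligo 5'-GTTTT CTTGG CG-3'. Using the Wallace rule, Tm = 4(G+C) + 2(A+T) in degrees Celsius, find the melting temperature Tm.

36°C

Counting bases: T=6, C=2, G=4, A=0
AT pairs contribute 6, GC pairs contribute 6.
Tm = 2(6) + 4(6) = 12 + 24 = 36°C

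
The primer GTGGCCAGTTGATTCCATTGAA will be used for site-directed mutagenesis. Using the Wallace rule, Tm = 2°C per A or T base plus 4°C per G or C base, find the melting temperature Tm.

Counting bases: A=5, C=4, G=6, T=7
A+T = 12, G+C = 10
Tm = 4·10 + 2·12 = 40 + 24 = 64°C

64°C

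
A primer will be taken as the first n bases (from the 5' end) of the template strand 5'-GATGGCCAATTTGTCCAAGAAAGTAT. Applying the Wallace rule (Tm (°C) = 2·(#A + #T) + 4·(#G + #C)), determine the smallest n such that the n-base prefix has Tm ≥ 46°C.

First 15 bases: GATGGCCAATTTGTC → Tm = 44°C (< 46°C)
First 16 bases: GATGGCCAATTTGTCC → Tm = 48°C (≥ 46°C)
Since every base adds ≥2°C, Tm only increases with n, so the threshold is first crossed at n = 16.

n = 16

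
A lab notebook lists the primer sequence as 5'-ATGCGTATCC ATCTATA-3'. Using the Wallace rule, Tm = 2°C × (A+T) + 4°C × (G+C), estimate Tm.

46°C

C=4, G=2, T=6, A=5
A+T = 11, G+C = 6
Tm = 4·6 + 2·11 = 24 + 22 = 46°C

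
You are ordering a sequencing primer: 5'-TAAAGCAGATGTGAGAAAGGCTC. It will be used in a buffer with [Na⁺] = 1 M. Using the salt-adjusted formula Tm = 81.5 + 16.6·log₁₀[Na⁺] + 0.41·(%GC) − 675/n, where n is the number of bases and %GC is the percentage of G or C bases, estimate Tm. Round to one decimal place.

Length n = 23. Base counts: A=9, T=4, C=3, G=7
G+C = 10, so %GC = 10/23 × 100 = 43.478%
Salt term: 16.6 × (0) = 0
GC term: 0.41 × 43.478 = 17.826; length term: −675/23 = −29.348
Tm = 81.5 + (0) + 17.826 − 29.348 = 69.978 → 70.0°C

70.0°C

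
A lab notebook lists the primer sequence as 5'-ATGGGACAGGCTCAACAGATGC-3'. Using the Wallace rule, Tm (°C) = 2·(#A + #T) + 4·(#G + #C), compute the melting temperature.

68°C

Scanning the sequence gives T=3, G=7, A=7, C=5.
So N_AT = 10 and N_GC = 12.
Tm = 4·12 + 2·10 = 48 + 20 = 68°C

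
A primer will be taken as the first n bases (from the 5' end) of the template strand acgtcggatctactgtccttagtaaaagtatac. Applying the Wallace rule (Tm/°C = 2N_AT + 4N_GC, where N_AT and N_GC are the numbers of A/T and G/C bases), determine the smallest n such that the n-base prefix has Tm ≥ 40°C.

First 12 bases: ACGTCGGATCTA → Tm = 36°C (< 40°C)
First 13 bases: ACGTCGGATCTAC → Tm = 40°C (≥ 40°C)
Each additional base adds 2°C (A/T) or 4°C (G/C), so Tm is non-decreasing in n; n = 13 is the first length to reach 40°C.

n = 13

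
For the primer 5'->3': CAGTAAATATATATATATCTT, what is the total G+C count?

3

Scanning the sequence gives T=9, A=9, C=2, G=1.
Total G or C: 1 + 2 = 3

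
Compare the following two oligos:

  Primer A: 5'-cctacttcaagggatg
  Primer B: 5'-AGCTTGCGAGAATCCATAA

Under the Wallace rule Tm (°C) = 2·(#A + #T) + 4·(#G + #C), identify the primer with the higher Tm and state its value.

Primer A: A+T=8, G+C=8 → Tm = 2(8)+4(8) = 48°C
Primer B: A+T=11, G+C=8 → Tm = 2(11)+4(8) = 54°C
48°C vs 54°C → primer B is higher.

Primer B, 54°C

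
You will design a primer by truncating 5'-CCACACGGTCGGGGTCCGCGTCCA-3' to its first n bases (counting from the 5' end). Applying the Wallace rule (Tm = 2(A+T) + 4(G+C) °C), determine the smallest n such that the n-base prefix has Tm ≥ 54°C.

n = 16

First 15 bases: CCACACGGTCGGGGT → Tm = 52°C (< 54°C)
First 16 bases: CCACACGGTCGGGGTC → Tm = 56°C (≥ 54°C)
Since every base adds ≥2°C, Tm only increases with n, so the threshold is first crossed at n = 16.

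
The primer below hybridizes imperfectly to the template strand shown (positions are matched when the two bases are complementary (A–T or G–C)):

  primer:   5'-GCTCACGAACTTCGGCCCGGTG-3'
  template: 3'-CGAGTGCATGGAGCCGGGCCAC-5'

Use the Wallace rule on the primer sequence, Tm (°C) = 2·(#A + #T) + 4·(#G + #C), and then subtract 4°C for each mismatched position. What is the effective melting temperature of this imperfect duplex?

66°C

Primer base counts: A=3, T=4, G=7, C=8 → A+T=7, G+C=15
Perfect-match Tm = 2(7) + 4(15) = 14 + 60 = 74°C
Mismatches (positions where the bases are not complementary): 2 (at positions 8, 11)
Effective Tm = 74 − 2×4 = 74 − 8 = 66°C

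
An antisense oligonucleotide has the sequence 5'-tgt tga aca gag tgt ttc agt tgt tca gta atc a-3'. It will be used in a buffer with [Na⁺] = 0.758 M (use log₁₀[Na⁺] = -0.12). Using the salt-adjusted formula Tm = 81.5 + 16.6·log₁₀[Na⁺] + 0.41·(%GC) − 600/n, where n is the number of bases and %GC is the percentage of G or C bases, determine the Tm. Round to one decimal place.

Length n = 34. Scanning the sequence gives G=8, C=4, A=9, T=13.
G+C = 12, so %GC = 12/34 × 100 = 35.294%
Salt term: 16.6 × (-0.12) = -1.992
GC term: 0.41 × 35.294 = 14.471; length term: −600/34 = −17.647
Tm = 81.5 + (-1.992) + 14.471 − 17.647 = 76.332 → 76.3°C

76.3°C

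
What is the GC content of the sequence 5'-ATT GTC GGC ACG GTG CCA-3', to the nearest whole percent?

Counting bases: A=3, T=4, G=6, C=5
G+C = 6 + 5 = 11 out of 18 bases
%GC = 11/18 × 100 = 61.11% ≈ 61%

61%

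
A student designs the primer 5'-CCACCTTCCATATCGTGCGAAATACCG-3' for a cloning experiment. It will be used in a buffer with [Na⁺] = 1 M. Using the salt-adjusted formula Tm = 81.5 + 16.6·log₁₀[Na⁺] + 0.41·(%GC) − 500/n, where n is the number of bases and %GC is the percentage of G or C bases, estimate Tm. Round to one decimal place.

Length n = 27. Counting bases: T=6, A=7, C=10, G=4
G+C = 14, so %GC = 14/27 × 100 = 51.852%
Salt term: 16.6 × (0) = 0
GC term: 0.41 × 51.852 = 21.259; length term: −500/27 = −18.519
Tm = 81.5 + (0) + 21.259 − 18.519 = 84.24 → 84.2°C

84.2°C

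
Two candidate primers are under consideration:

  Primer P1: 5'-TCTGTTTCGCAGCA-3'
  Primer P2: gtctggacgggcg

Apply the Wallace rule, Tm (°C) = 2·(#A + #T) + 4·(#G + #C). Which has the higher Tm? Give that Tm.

Primer P1: A+T=7, G+C=7 → Tm = 2(7)+4(7) = 42°C
Primer P2: A+T=3, G+C=10 → Tm = 2(3)+4(10) = 46°C
42°C vs 46°C → primer P2 is higher.

Primer P2, 46°C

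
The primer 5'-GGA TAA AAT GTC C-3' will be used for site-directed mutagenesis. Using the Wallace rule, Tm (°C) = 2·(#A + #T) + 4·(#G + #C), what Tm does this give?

36°C

Scanning the sequence gives A=5, T=3, C=2, G=3.
So N_AT = 8 and N_GC = 5.
Tm = 2×8 + 4×5 = 36°C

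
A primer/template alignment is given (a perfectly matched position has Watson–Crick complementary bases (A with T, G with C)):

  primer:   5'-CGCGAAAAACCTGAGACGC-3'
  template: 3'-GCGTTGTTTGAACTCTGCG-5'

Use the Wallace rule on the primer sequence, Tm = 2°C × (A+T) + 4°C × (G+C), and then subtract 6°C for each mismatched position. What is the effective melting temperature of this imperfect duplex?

Primer base counts: A=7, T=1, G=5, C=6 → A+T=8, G+C=11
Perfect-match Tm = 2(8) + 4(11) = 16 + 44 = 60°C
Mismatches (positions where the bases are not complementary): 3 (at positions 4, 6, 11)
Effective Tm = 60 − 3×6 = 60 − 18 = 42°C

42°C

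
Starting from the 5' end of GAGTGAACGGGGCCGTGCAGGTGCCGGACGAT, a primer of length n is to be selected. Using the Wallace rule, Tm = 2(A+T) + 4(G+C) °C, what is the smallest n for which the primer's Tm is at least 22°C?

n = 8

First 7 bases: GAGTGAA → Tm = 20°C (< 22°C)
First 8 bases: GAGTGAAC → Tm = 24°C (≥ 22°C)
Each additional base adds 2°C (A/T) or 4°C (G/C), so Tm is non-decreasing in n; n = 8 is the first length to reach 22°C.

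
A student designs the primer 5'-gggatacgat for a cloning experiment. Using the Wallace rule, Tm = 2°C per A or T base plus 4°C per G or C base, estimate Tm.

Counting bases: C=1, A=3, G=4, T=2
So N_AT = 5 and N_GC = 5.
Tm = 4·5 + 2·5 = 20 + 10 = 30°C

30°C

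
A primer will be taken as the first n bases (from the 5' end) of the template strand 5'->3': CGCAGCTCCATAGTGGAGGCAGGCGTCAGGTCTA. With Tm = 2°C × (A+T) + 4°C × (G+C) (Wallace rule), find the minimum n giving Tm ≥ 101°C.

n = 31

First 30 bases: CGCAGCTCCATAGTGGAGGCAGGCGTCAGG → Tm = 100°C (< 101°C)
First 31 bases: CGCAGCTCCATAGTGGAGGCAGGCGTCAGGT → Tm = 102°C (≥ 101°C)
Since every base adds ≥2°C, Tm only increases with n, so the threshold is first crossed at n = 31.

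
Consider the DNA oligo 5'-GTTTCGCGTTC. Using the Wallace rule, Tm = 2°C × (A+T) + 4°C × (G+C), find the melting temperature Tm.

Counting bases: A=0, C=3, T=5, G=3
A+T = 5, G+C = 6
Tm = 2(5) + 4(6) = 10 + 24 = 34°C

34°C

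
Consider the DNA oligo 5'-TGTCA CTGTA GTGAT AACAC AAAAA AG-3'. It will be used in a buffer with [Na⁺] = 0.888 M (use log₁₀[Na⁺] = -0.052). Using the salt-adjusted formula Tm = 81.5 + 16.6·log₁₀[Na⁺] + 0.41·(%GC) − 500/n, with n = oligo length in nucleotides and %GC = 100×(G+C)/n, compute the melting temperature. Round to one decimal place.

Length n = 27. Scanning the sequence gives A=12, G=5, T=6, C=4.
G+C = 9, so %GC = 9/27 × 100 = 33.333%
Salt term: 16.6 × (-0.052) = -0.863
GC term: 0.41 × 33.333 = 13.667; length term: −500/27 = −18.519
Tm = 81.5 + (-0.863) + 13.667 − 18.519 = 75.785 → 75.8°C

75.8°C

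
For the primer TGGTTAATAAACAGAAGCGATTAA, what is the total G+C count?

7

Scanning the sequence gives T=6, A=11, G=5, C=2.
Total G or C: 5 + 2 = 7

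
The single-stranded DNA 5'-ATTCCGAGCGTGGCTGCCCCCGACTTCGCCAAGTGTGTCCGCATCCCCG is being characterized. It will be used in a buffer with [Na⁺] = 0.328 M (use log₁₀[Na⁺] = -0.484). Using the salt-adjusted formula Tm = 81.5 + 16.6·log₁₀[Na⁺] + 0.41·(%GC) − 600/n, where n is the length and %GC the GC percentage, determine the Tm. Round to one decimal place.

88.8°C

Length n = 49. Base counts: T=10, A=6, G=13, C=20
G+C = 33, so %GC = 33/49 × 100 = 67.347%
Salt term: 16.6 × (-0.484) = -8.034
GC term: 0.41 × 67.347 = 27.612; length term: −600/49 = −12.245
Tm = 81.5 + (-8.034) + 27.612 − 12.245 = 88.833 → 88.8°C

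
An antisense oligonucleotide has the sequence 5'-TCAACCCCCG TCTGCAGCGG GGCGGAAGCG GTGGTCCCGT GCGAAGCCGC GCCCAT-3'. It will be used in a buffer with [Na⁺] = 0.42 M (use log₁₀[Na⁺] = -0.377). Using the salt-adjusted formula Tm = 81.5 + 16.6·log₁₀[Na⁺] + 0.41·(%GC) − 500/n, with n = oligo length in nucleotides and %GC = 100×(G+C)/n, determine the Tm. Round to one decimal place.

Length n = 56. G=20, C=21, A=8, T=7
G+C = 41, so %GC = 41/56 × 100 = 73.214%
Salt term: 16.6 × (-0.377) = -6.258
GC term: 0.41 × 73.214 = 30.018; length term: −500/56 = −8.929
Tm = 81.5 + (-6.258) + 30.018 − 8.929 = 96.331 → 96.3°C

96.3°C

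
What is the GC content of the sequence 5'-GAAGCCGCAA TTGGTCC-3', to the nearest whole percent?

59%

G=5, C=5, T=3, A=4
G+C = 5 + 5 = 10 out of 17 bases
%GC = 10/17 × 100 = 58.82% ≈ 59%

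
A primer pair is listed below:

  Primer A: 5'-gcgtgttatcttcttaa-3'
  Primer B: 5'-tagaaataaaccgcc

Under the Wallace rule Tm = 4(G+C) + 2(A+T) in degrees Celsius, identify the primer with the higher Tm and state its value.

Primer A, 46°C

Primer A: A+T=11, G+C=6 → Tm = 2(11)+4(6) = 46°C
Primer B: A+T=9, G+C=6 → Tm = 2(9)+4(6) = 42°C
46°C vs 42°C → primer A is higher.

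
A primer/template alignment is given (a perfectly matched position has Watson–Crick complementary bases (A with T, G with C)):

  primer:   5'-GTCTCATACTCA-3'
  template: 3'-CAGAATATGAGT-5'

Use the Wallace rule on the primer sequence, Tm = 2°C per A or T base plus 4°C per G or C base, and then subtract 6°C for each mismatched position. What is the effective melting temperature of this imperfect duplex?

Primer base counts: A=3, T=4, G=1, C=4 → A+T=7, G+C=5
Perfect-match Tm = 2(7) + 4(5) = 14 + 20 = 34°C
Mismatches (positions where the bases are not complementary): 1 (at position 5)
Effective Tm = 34 − 1×6 = 34 − 6 = 28°C

28°C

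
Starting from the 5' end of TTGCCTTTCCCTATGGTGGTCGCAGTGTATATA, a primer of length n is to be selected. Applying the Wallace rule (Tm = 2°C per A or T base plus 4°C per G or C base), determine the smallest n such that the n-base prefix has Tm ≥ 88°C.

n = 29

First 28 bases: TTGCCTTTCCCTATGGTGGTCGCAGTGT → Tm = 86°C (< 88°C)
First 29 bases: TTGCCTTTCCCTATGGTGGTCGCAGTGTA → Tm = 88°C (≥ 88°C)
Since every base adds ≥2°C, Tm only increases with n, so the threshold is first crossed at n = 29.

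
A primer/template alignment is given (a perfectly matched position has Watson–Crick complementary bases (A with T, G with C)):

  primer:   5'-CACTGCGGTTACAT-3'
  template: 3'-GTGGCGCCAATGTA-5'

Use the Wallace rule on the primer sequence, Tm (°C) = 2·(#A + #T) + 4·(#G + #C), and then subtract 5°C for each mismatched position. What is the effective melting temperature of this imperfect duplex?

37°C

Primer base counts: A=3, T=4, G=3, C=4 → A+T=7, G+C=7
Perfect-match Tm = 2(7) + 4(7) = 14 + 28 = 42°C
Mismatches (positions where the bases are not complementary): 1 (at position 4)
Effective Tm = 42 − 1×5 = 42 − 5 = 37°C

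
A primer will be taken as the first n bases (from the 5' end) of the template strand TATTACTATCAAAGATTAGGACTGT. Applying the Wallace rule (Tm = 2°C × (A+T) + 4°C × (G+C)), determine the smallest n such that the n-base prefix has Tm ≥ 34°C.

First 13 bases: TATTACTATCAAA → Tm = 30°C (< 34°C)
First 14 bases: TATTACTATCAAAG → Tm = 34°C (≥ 34°C)
Since every base adds ≥2°C, Tm only increases with n, so the threshold is first crossed at n = 14.

n = 14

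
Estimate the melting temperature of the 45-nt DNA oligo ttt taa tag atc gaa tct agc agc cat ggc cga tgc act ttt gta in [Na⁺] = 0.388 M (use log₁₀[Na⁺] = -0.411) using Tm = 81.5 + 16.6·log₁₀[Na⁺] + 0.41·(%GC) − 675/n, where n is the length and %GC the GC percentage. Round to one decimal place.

76.1°C

Length n = 45. Counting bases: G=9, A=12, C=9, T=15
G+C = 18, so %GC = 18/45 × 100 = 40%
Salt term: 16.6 × (-0.411) = -6.823
GC term: 0.41 × 40 = 16.4; length term: −675/45 = −15
Tm = 81.5 + (-6.823) + 16.4 − 15 = 76.077 → 76.1°C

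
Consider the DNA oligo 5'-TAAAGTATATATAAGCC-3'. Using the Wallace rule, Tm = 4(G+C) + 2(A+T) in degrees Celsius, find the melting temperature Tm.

Base counts: C=2, T=5, A=8, G=2
AT pairs contribute 13, GC pairs contribute 4.
Tm = 4·4 + 2·13 = 16 + 26 = 42°C

42°C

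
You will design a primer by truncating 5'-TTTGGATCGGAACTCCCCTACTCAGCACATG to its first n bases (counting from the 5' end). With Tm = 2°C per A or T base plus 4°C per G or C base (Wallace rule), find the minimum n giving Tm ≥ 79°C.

n = 26

First 25 bases: TTTGGATCGGAACTCCCCTACTCAG → Tm = 76°C (< 79°C)
First 26 bases: TTTGGATCGGAACTCCCCTACTCAGC → Tm = 80°C (≥ 79°C)
Since every base adds ≥2°C, Tm only increases with n, so the threshold is first crossed at n = 26.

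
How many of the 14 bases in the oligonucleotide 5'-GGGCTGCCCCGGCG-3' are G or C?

Base counts: G=7, A=0, C=6, T=1
Total G or C: 7 + 6 = 13

13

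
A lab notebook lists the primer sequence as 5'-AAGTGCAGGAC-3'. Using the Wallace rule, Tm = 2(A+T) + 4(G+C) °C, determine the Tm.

34°C

Base counts: G=4, A=4, C=2, T=1
AT pairs contribute 5, GC pairs contribute 6.
Tm = 2(5) + 4(6) = 10 + 24 = 34°C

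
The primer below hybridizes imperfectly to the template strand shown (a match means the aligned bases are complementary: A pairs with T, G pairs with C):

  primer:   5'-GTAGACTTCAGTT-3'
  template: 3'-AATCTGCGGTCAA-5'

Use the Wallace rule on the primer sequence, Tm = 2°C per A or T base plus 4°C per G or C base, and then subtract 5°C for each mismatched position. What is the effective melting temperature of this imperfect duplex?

21°C

Primer base counts: A=3, T=5, G=3, C=2 → A+T=8, G+C=5
Perfect-match Tm = 2(8) + 4(5) = 16 + 20 = 36°C
Mismatches (positions where the bases are not complementary): 3 (at positions 1, 7, 8)
Effective Tm = 36 − 3×5 = 36 − 15 = 21°C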